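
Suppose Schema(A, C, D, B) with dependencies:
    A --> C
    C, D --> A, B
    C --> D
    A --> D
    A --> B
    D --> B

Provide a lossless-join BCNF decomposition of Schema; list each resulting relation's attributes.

{A, C, D}; {B, D}

Candidate keys of the original relation: {A}, {C}.
In {A, B, C, D}, {D} is not a superkey ({D}⁺ restricted to this set is {B, D}), so split on D --> B into {B, D} and {A, C, D}.
{B, D} is in BCNF.
{A, C, D} is in BCNF.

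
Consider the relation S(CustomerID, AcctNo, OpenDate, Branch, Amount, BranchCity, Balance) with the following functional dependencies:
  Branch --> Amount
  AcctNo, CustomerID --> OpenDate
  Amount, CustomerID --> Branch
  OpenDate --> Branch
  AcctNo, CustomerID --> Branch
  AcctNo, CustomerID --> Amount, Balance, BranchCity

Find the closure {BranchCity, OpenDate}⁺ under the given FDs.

{Amount, Branch, BranchCity, OpenDate}

Start with {BranchCity, OpenDate}.
OpenDate --> Branch applies; add {Branch} → now {Branch, BranchCity, OpenDate}.
Branch --> Amount applies; add {Amount} → now {Amount, Branch, BranchCity, OpenDate}.
No further FD applies.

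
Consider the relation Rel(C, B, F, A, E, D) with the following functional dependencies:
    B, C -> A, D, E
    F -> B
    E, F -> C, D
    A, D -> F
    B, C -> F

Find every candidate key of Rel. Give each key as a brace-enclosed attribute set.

{A, C, D}, {A, D, E}, {B, C}, {C, F}, {E, F}

Closure of {B, C} is {A, B, C, D, E, F}, the whole schema; {B, C} is a candidate key.
Closure of {C, F} is {A, B, C, D, E, F}, the whole schema; {C, F} is a candidate key.
Closure of {E, F} is {A, B, C, D, E, F}, the whole schema; {E, F} is a candidate key.
Closure of {A, C, D} is {A, B, C, D, E, F}, the whole schema; {A, C, D} is a candidate key.
Closure of {A, D, E} is {A, B, C, D, E, F}, the whole schema; {A, D, E} is a candidate key.
No proper subset of any of these is a key, and no other minimal superkey exists.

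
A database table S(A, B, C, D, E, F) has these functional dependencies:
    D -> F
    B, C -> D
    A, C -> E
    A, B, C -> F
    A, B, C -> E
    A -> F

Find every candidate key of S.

{A, B, C}

No FD produces {A, B, C}, so they must be in every candidate key.
{A, B, C}⁺ = {A, B, C, D, E, F}, which is every attribute, so {A, B, C} is a candidate key.
Every other attribute set either contains this one or has a smaller closure.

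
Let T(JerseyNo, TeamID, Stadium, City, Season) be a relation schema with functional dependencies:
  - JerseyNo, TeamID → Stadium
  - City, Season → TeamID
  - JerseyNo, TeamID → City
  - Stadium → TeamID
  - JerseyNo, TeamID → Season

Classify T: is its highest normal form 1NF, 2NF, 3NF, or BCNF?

3NF

Candidate keys: {City, JerseyNo, Season}, {JerseyNo, Stadium}, {JerseyNo, TeamID}. Prime attributes: {City, JerseyNo, Season, Stadium, TeamID}.
City, Season → TeamID breaks BCNF: {City, Season}⁺ = {City, Season, TeamID}, so {City, Season} is not a superkey.
Since {TeamID} ⊆ prime attributes and every other non-superkey FD also has a prime right side, the schema is in 3NF.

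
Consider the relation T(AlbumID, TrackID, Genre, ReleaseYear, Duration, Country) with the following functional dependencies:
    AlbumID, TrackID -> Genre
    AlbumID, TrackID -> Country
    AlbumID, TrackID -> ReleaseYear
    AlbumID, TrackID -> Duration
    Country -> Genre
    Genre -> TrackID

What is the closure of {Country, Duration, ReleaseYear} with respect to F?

Start with {Country, Duration, ReleaseYear}.
Country -> Genre applies; add {Genre} → now {Country, Duration, Genre, ReleaseYear}.
Genre -> TrackID applies; add {TrackID} → now {Country, Duration, Genre, ReleaseYear, TrackID}.
No further FD applies.

{Country, Duration, Genre, ReleaseYear, TrackID}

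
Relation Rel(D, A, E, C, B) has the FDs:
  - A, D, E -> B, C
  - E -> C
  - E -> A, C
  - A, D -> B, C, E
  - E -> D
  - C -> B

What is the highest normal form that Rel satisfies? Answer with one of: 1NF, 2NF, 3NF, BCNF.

2NF

Candidate keys: {A, D}, {E}. Prime attributes: {A, D, E}.
C -> B: {C}⁺ = {B, C}, which is not all of the attributes, so the left side is not a superkey — BCNF is violated.
Because {B} is non-prime and the left side of C -> B is not a superkey, the relation is not in 3NF.
No proper subset of a key has a non-prime attribute in its closure, so there is no partial dependency; 2NF holds.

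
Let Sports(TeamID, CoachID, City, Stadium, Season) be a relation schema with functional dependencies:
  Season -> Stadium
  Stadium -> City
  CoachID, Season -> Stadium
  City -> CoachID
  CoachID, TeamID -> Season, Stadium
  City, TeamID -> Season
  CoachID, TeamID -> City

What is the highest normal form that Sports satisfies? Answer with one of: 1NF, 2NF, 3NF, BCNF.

Candidate keys: {City, TeamID}, {CoachID, TeamID}, {Season, TeamID}, {Stadium, TeamID}. Prime attributes: {City, CoachID, Season, Stadium, TeamID}.
Season -> Stadium: {Season}⁺ = {City, CoachID, Season, Stadium}, which is not all of the attributes, so the left side is not a superkey — BCNF is violated.
But every attribute on its right side ({Stadium}) is prime, and the same holds for every other non-superkey FD, so 3NF still holds.

3NF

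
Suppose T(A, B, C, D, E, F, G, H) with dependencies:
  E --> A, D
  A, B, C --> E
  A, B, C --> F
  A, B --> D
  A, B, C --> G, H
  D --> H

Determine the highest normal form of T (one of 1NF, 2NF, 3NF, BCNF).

Candidate keys: {A, B, C}, {B, C, E}. Prime attributes: {A, B, C, E}.
E --> A, D breaks BCNF: {E}⁺ = {A, D, E, H}, so {E} is not a superkey.
E --> A, D determines the non-prime attribute {D} from a non-superkey — 3NF is violated.
{A, B} is a proper subset of the key {A, B, C}, and {A, B}⁺ contains the non-prime attributes {D, H} — a partial dependency, so 2NF is violated.

1NF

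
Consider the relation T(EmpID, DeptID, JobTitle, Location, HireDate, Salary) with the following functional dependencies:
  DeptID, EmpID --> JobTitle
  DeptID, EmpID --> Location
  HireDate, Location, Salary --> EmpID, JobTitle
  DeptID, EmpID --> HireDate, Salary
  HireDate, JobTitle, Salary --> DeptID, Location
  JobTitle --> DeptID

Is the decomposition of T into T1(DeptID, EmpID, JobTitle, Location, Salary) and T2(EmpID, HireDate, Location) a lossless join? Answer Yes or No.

No

T1 ∩ T2 = {EmpID, Location}; its closure under F is {EmpID, Location}.
Neither T1 nor T2 is contained in that closure, so the decomposition is lossy.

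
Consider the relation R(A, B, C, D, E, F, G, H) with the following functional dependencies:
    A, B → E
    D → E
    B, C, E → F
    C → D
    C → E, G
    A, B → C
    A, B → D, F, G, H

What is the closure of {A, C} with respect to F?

Start with {A, C}.
C → D applies; add {D} → now {A, C, D}.
C → E, G applies; add {E, G} → now {A, C, D, E, G}.
No further FD applies.

{A, C, D, E, G}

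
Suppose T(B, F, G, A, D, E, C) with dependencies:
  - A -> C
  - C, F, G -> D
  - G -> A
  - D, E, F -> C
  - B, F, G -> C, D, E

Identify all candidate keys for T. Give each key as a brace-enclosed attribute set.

{B, F, G}

No FD produces {B, F, G}, so they must be in every candidate key.
{B, F, G} is a candidate key since {B, F, G}⁺ = {A, B, C, D, E, F, G} covers every attribute.
No smaller or unrelated set reaches every attribute, so there are no other keys.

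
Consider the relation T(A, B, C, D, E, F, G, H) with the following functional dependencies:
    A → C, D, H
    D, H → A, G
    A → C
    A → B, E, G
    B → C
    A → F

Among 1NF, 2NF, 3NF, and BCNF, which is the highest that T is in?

Candidate keys: {A}, {D, H}. Prime attributes: {A, D, H}.
B → C: {B}⁺ = {B, C}, which is not all of the attributes, so the left side is not a superkey — BCNF is violated.
B → C has non-prime {C} on the right and a non-superkey on the left, so 3NF fails.
No proper subset of a key has a non-prime attribute in its closure, so there is no partial dependency; 2NF holds.

2NF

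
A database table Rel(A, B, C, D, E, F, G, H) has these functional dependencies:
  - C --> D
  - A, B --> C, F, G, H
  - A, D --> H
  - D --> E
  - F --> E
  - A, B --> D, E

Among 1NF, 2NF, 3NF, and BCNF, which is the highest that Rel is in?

2NF

Candidate key: {A, B}. Prime attributes: {A, B}.
C --> D breaks BCNF: {C}⁺ = {C, D, E}, so {C} is not a superkey.
Because {D} is non-prime and the left side of C --> D is not a superkey, the relation is not in 3NF.
Checking every proper subset of each key, none determines a non-prime attribute — 2NF is satisfied.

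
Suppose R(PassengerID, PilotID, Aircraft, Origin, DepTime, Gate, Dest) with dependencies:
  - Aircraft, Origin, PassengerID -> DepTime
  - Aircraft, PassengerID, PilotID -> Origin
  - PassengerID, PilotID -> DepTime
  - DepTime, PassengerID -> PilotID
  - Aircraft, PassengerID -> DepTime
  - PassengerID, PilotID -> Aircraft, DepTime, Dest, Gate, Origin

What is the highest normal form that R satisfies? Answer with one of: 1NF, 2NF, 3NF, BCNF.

Candidate keys: {Aircraft, PassengerID}, {DepTime, PassengerID}, {PassengerID, PilotID}. Prime attributes: {Aircraft, DepTime, PassengerID, PilotID}.
The left-hand side of every FD is a superkey, so BCNF is satisfied.

BCNF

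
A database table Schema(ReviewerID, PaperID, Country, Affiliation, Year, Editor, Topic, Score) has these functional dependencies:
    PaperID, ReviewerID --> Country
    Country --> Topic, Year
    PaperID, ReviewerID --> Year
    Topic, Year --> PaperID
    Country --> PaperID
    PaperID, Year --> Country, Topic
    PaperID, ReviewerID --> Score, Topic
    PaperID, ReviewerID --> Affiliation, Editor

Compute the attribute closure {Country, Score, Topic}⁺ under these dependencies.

Start with {Country, Score, Topic}.
Country --> Topic, Year applies; add {Year} → now {Country, Score, Topic, Year}.
Topic, Year --> PaperID applies; add {PaperID} → now {Country, PaperID, Score, Topic, Year}.
No further FD applies.

{Country, PaperID, Score, Topic, Year}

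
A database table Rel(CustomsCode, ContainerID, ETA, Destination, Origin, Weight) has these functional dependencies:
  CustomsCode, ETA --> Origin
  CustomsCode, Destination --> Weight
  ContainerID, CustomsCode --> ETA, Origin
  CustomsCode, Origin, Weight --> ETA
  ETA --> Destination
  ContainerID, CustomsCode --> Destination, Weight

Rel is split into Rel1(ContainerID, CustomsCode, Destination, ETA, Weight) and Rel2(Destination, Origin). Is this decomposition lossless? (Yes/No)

The shared attributes are {Destination} and {Destination}⁺ = {Destination}.
Neither Rel1 nor Rel2 is contained in that closure, so the decomposition is lossy.

No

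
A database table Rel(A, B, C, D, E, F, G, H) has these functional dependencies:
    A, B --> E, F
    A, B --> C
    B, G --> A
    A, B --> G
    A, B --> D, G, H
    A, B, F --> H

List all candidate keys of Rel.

{A, B}, {B, G}

No FD produces {B}, so it must be in every candidate key.
{A, B}⁺ = {A, B, C, D, E, F, G, H}, which is every attribute, so {A, B} is a candidate key.
{B, G}⁺ = {A, B, C, D, E, F, G, H}, which is every attribute, so {B, G} is a candidate key.
Any other superkey properly contains one of these, so there are no further candidate keys.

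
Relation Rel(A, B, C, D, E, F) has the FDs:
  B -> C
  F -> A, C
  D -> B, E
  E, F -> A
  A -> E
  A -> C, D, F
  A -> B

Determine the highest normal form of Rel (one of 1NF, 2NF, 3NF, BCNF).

2NF

Candidate keys: {A}, {F}. Prime attributes: {A, F}.
B -> C: {B}⁺ = {B, C}, which is not all of the attributes, so the left side is not a superkey — BCNF is violated.
B -> C has non-prime {C} on the right and a non-superkey on the left, so 3NF fails.
With only single-attribute keys there can be no partial dependency, so 2NF holds.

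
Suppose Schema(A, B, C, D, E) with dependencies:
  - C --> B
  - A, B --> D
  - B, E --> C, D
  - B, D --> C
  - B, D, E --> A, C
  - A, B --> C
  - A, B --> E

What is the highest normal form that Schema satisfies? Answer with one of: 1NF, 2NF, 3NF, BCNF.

Candidate keys: {A, B}, {A, C}, {B, E}, {C, E}. Prime attributes: {A, B, C, E}.
C --> B: {C}⁺ = {B, C}, which is not all of the attributes, so the left side is not a superkey — BCNF is violated.
Since {B} ⊆ prime attributes and every other non-superkey FD also has a prime right side, the schema is in 3NF.

3NF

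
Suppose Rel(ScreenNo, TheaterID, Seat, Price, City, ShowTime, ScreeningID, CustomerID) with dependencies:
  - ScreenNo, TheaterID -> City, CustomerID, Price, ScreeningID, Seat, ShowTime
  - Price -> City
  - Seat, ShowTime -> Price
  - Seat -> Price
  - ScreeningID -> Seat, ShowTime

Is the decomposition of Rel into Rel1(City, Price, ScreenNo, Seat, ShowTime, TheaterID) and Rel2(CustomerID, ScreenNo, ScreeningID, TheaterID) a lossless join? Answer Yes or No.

Yes

Rel1 ∩ Rel2 = {ScreenNo, TheaterID}; its closure under F is {City, CustomerID, Price, ScreenNo, ScreeningID, Seat, ShowTime, TheaterID}.
Rel1 is contained in that closure, so Rel1 ∩ Rel2 -> Rel1 holds and the join is lossless.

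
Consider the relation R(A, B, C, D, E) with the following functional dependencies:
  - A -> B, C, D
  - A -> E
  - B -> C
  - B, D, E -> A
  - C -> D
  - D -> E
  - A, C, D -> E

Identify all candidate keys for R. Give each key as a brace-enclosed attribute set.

{A}, {B}

{A}⁺ = {A, B, C, D, E} — all of the relation — so {A} is a candidate key.
{B}⁺ = {A, B, C, D, E} — all of the relation — so {B} is a candidate key.
Any other superkey properly contains one of these, so there are no further candidate keys.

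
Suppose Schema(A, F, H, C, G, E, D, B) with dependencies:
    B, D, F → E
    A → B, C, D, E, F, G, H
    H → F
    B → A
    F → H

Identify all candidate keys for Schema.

{A}, {B}

{A} is a candidate key since {A}⁺ = {A, B, C, D, E, F, G, H} covers every attribute.
{B} is a candidate key since {B}⁺ = {A, B, C, D, E, F, G, H} covers every attribute.
No proper subset of any of these is a key, and no other minimal superkey exists.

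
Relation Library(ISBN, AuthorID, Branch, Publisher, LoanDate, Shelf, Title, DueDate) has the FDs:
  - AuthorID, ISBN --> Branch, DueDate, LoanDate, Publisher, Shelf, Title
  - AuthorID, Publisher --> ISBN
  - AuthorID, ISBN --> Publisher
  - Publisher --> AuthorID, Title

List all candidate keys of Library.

{AuthorID, ISBN}, {Publisher}

{Publisher}⁺ = {AuthorID, Branch, DueDate, ISBN, LoanDate, Publisher, Shelf, Title} — all of the relation — so {Publisher} is a candidate key.
{AuthorID, ISBN}⁺ = {AuthorID, Branch, DueDate, ISBN, LoanDate, Publisher, Shelf, Title} — all of the relation — so {AuthorID, ISBN} is a candidate key.
These are minimal and exhaustive — every other superkey contains one of them.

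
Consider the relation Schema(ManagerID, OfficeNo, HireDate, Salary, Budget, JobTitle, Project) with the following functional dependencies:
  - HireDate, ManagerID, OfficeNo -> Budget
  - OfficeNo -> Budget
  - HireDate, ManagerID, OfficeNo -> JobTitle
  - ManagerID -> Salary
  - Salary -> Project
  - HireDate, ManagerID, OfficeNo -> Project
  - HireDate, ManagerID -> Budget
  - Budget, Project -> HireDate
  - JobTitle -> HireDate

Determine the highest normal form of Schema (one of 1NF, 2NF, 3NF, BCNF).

1NF

Candidate key: {ManagerID, OfficeNo}. Prime attributes: {ManagerID, OfficeNo}.
OfficeNo -> Budget: {OfficeNo}⁺ = {Budget, OfficeNo}, which is not all of the attributes, so the left side is not a superkey — BCNF is violated.
OfficeNo -> Budget determines the non-prime attribute {Budget} from a non-superkey — 3NF is violated.
Since {ManagerID} ⊂ {ManagerID, OfficeNo} and {ManagerID}⁺ ⊇ {Project, Salary} with {Project, Salary} non-prime, there is a partial dependency; 2NF fails.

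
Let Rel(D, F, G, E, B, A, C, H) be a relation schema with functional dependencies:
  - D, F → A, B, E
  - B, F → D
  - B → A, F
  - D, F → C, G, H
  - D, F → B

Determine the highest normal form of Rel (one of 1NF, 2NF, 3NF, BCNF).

Candidate keys: {B}, {D, F}. Prime attributes: {B, D, F}.
The left-hand side of every FD is a superkey, so BCNF is satisfied.

BCNF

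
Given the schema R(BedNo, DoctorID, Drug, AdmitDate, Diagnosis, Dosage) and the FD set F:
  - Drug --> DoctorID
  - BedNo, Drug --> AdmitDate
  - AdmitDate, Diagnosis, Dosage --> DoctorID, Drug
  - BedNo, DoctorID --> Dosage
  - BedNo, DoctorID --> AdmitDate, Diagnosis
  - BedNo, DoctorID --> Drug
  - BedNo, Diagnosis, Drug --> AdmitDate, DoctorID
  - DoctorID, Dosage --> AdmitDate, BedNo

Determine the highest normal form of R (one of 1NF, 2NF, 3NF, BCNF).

3NF

Candidate keys: {AdmitDate, Diagnosis, Dosage}, {BedNo, DoctorID}, {BedNo, Drug}, {DoctorID, Dosage}, {Dosage, Drug}. Prime attributes: {AdmitDate, BedNo, Diagnosis, DoctorID, Dosage, Drug}.
Drug --> DoctorID: {Drug}⁺ = {DoctorID, Drug}, which is not all of the attributes, so the left side is not a superkey — BCNF is violated.
Its right-hand attributes {DoctorID} are all prime, as are those of every other non-superkey FD — the relation is in 3NF.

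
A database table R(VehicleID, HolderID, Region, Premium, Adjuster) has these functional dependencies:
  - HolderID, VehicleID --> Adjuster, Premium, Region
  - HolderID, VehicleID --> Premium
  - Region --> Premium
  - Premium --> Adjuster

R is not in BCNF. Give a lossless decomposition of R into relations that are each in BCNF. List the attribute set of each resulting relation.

{Adjuster, Premium}; {HolderID, Region, VehicleID}; {Premium, Region}

Candidate key of the original relation: {HolderID, VehicleID}.
In {Adjuster, HolderID, Premium, Region, VehicleID}, {Region} is not a superkey ({Region}⁺ restricted to this set is {Adjuster, Premium, Region}), so split on Region --> Adjuster, Premium into {Adjuster, Premium, Region} and {HolderID, Region, VehicleID}.
In {Adjuster, Premium, Region}, {Premium} is not a superkey ({Premium}⁺ restricted to this set is {Adjuster, Premium}), so split on Premium --> Adjuster into {Adjuster, Premium} and {Premium, Region}.
{Adjuster, Premium}: every determinant is a superkey — BCNF.
{Premium, Region}: every determinant is a superkey — BCNF.
{HolderID, Region, VehicleID}: every determinant is a superkey — BCNF.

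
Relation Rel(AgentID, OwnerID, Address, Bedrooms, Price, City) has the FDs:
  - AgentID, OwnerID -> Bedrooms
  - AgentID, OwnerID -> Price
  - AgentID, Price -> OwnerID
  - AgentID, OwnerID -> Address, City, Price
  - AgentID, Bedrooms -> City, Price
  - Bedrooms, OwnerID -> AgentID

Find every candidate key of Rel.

{AgentID, Bedrooms}⁺ = {Address, AgentID, Bedrooms, City, OwnerID, Price} — all of the relation — so {AgentID, Bedrooms} is a candidate key.
{AgentID, OwnerID}⁺ = {Address, AgentID, Bedrooms, City, OwnerID, Price} — all of the relation — so {AgentID, OwnerID} is a candidate key.
{AgentID, Price}⁺ = {Address, AgentID, Bedrooms, City, OwnerID, Price} — all of the relation — so {AgentID, Price} is a candidate key.
{Bedrooms, OwnerID}⁺ = {Address, AgentID, Bedrooms, City, OwnerID, Price} — all of the relation — so {Bedrooms, OwnerID} is a candidate key.
No proper subset of any of these is a key, and no other minimal superkey exists.

{AgentID, Bedrooms}, {AgentID, OwnerID}, {AgentID, Price}, {Bedrooms, OwnerID}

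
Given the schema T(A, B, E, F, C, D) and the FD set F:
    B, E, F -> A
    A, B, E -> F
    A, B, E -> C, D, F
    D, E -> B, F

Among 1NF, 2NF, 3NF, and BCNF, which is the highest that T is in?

BCNF

Candidate keys: {A, B, E}, {B, E, F}, {D, E}. Prime attributes: {A, B, D, E, F}.
Every FD has a superkey on the left, so the relation is in BCNF.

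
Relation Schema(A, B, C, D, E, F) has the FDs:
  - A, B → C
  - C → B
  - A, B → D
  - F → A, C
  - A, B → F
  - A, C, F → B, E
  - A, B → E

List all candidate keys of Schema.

{A, B}, {A, C}, {F}

{F}⁺ = {A, B, C, D, E, F} — all of the relation — so {F} is a candidate key.
{A, B}⁺ = {A, B, C, D, E, F} — all of the relation — so {A, B} is a candidate key.
{A, C}⁺ = {A, B, C, D, E, F} — all of the relation — so {A, C} is a candidate key.
Any other superkey properly contains one of these, so there are no further candidate keys.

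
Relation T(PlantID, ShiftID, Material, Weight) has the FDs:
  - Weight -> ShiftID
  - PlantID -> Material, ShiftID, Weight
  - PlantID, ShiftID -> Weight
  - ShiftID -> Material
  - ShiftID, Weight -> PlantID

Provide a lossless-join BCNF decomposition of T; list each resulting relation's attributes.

{Material, ShiftID}; {PlantID, ShiftID, Weight}

Candidate keys of the original relation: {PlantID}, {Weight}.
{Material, PlantID, ShiftID, Weight}: {ShiftID} determines {Material, ShiftID} here but is not a superkey — split on ShiftID -> Material, giving {Material, ShiftID} and {PlantID, ShiftID, Weight}.
{Material, ShiftID} has no BCNF violation.
{PlantID, ShiftID, Weight} has no BCNF violation.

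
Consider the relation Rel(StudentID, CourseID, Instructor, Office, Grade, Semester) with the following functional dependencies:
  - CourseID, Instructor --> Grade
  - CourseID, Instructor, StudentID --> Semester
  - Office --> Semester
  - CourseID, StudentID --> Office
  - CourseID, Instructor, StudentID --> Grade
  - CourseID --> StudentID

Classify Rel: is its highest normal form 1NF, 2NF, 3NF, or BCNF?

1NF

Candidate key: {CourseID, Instructor}. Prime attributes: {CourseID, Instructor}.
For Office --> Semester we have {Office}⁺ = {Office, Semester}; {Office} is not a superkey, so BCNF fails.
Office --> Semester determines the non-prime attribute {Semester} from a non-superkey — 3NF is violated.
{CourseID} is a proper subset of the key {CourseID, Instructor}, and {CourseID}⁺ contains the non-prime attributes {Office, Semester, StudentID} — a partial dependency, so 2NF is violated.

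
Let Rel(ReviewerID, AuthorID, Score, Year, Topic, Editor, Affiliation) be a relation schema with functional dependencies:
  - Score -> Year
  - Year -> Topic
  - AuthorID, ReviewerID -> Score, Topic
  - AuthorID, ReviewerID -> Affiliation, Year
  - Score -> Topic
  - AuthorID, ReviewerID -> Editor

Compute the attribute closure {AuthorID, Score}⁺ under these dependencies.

Start with {AuthorID, Score}.
Score -> Year applies; add {Year} → now {AuthorID, Score, Year}.
Year -> Topic applies; add {Topic} → now {AuthorID, Score, Topic, Year}.
No further FD applies.

{AuthorID, Score, Topic, Year}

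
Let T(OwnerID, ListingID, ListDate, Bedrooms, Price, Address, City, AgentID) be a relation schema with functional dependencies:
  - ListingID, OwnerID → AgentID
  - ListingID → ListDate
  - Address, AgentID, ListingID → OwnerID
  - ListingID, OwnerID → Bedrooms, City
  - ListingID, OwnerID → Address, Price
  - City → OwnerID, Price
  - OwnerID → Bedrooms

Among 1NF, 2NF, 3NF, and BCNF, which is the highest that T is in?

Candidate keys: {Address, AgentID, ListingID}, {City, ListingID}, {ListingID, OwnerID}. Prime attributes: {Address, AgentID, City, ListingID, OwnerID}.
ListingID → ListDate: {ListingID}⁺ = {ListDate, ListingID}, which is not all of the attributes, so the left side is not a superkey — BCNF is violated.
Because {ListDate} is non-prime and the left side of ListingID → ListDate is not a superkey, the relation is not in 3NF.
The proper key subset {City} of {City, ListingID} determines non-prime {Bedrooms, Price}, so the relation is not even in 2NF.

1NF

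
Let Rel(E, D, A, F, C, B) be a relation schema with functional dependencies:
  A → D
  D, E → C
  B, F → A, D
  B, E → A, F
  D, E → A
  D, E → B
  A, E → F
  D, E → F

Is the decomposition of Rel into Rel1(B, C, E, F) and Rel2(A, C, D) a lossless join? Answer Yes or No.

Common attributes: {C}; their closure is {C}.
Neither Rel1 nor Rel2 is contained in that closure, so the decomposition is lossy.

No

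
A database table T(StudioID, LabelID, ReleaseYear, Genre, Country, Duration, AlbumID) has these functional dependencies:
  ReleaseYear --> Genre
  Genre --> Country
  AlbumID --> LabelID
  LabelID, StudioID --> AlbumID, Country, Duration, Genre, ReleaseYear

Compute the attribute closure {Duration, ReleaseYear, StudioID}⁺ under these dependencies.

Start with {Duration, ReleaseYear, StudioID}.
ReleaseYear --> Genre applies; add {Genre} → now {Duration, Genre, ReleaseYear, StudioID}.
Genre --> Country applies; add {Country} → now {Country, Duration, Genre, ReleaseYear, StudioID}.
No further FD applies.

{Country, Duration, Genre, ReleaseYear, StudioID}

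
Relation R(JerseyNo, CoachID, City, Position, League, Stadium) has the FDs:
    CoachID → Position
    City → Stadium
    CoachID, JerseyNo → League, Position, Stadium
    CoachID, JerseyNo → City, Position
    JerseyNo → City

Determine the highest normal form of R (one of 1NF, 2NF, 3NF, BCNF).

Candidate key: {CoachID, JerseyNo}. Prime attributes: {CoachID, JerseyNo}.
CoachID → Position: {CoachID}⁺ = {CoachID, Position}, which is not all of the attributes, so the left side is not a superkey — BCNF is violated.
CoachID → Position has non-prime {Position} on the right and a non-superkey on the left, so 3NF fails.
The proper key subset {CoachID} of {CoachID, JerseyNo} determines non-prime {Position}, so the relation is not even in 2NF.

1NF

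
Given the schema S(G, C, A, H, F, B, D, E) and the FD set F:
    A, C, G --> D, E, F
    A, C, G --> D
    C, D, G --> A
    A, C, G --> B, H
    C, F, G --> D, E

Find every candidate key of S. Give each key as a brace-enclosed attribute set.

{A, C, G}, {C, D, G}, {C, F, G}

{C, G} never appear on the right of any FD, so every key must include all of them.
{A, C, G}⁺ = {A, B, C, D, E, F, G, H}, which is every attribute, so {A, C, G} is a candidate key.
{C, D, G}⁺ = {A, B, C, D, E, F, G, H}, which is every attribute, so {C, D, G} is a candidate key.
{C, F, G}⁺ = {A, B, C, D, E, F, G, H}, which is every attribute, so {C, F, G} is a candidate key.
Any other superkey properly contains one of these, so there are no further candidate keys.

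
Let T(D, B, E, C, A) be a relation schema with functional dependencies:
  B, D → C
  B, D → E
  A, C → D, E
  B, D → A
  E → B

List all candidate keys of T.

{A, C}⁺ = {A, B, C, D, E} — all of the relation — so {A, C} is a candidate key.
{B, D}⁺ = {A, B, C, D, E} — all of the relation — so {B, D} is a candidate key.
{D, E}⁺ = {A, B, C, D, E} — all of the relation — so {D, E} is a candidate key.
Any other superkey properly contains one of these, so there are no further candidate keys.

{A, C}, {B, D}, {D, E}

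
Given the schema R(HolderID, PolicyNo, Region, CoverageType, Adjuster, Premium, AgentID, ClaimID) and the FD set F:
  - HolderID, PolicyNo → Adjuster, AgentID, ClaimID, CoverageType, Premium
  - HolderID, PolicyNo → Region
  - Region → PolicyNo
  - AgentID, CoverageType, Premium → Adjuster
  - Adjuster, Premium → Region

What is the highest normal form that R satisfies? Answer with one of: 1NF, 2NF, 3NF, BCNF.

Candidate keys: {Adjuster, HolderID, Premium}, {AgentID, CoverageType, HolderID, Premium}, {HolderID, PolicyNo}, {HolderID, Region}. Prime attributes: {Adjuster, AgentID, CoverageType, HolderID, PolicyNo, Premium, Region}.
Region → PolicyNo breaks BCNF: {Region}⁺ = {PolicyNo, Region}, so {Region} is not a superkey.
Its right-hand attributes {PolicyNo} are all prime, as are those of every other non-superkey FD — the relation is in 3NF.

3NF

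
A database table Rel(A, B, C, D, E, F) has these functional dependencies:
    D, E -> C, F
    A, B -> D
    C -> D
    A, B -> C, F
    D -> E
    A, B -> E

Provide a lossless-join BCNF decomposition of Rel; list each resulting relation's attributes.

Candidate key of the original relation: {A, B}.
{A, B, C, D, E, F}: {D, E} determines {C, D, E, F} here but is not a superkey — split on D, E -> C, F, giving {C, D, E, F} and {A, B, D, E}.
{C, D, E, F} is in BCNF.
{A, B, D, E}: {D} determines {D, E} here but is not a superkey — split on D -> E, giving {D, E} and {A, B, D}.
{D, E} is in BCNF.
{A, B, D} is in BCNF.

{A, B, D}; {C, D, E, F}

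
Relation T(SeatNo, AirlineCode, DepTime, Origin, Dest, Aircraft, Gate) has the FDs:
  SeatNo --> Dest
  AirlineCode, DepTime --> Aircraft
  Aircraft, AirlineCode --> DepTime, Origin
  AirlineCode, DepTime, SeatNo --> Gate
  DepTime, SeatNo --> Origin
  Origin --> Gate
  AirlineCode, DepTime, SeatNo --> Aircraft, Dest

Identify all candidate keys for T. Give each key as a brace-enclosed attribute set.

{AirlineCode, SeatNo} never appear on the right of any FD, so every key must include all of them.
{Aircraft, AirlineCode, SeatNo} is a candidate key since {Aircraft, AirlineCode, SeatNo}⁺ = {Aircraft, AirlineCode, DepTime, Dest, Gate, Origin, SeatNo} covers every attribute.
{AirlineCode, DepTime, SeatNo} is a candidate key since {AirlineCode, DepTime, SeatNo}⁺ = {Aircraft, AirlineCode, DepTime, Dest, Gate, Origin, SeatNo} covers every attribute.
These are minimal and exhaustive — every other superkey contains one of them.

{Aircraft, AirlineCode, SeatNo}, {AirlineCode, DepTime, SeatNo}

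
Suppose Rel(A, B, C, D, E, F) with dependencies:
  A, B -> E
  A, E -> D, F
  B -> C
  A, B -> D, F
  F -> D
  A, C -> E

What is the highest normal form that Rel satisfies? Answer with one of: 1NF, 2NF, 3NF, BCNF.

1NF

Candidate key: {A, B}. Prime attributes: {A, B}.
A, E -> D, F breaks BCNF: {A, E}⁺ = {A, D, E, F}, so {A, E} is not a superkey.
Because {D, F} are non-prime and the left side of A, E -> D, F is not a superkey, the relation is not in 3NF.
{B} is a proper subset of the key {A, B}, and {B}⁺ contains the non-prime attribute {C} — a partial dependency, so 2NF is violated.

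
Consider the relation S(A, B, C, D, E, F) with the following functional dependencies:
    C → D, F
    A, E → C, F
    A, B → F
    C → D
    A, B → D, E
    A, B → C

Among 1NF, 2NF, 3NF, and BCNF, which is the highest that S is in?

Candidate key: {A, B}. Prime attributes: {A, B}.
For C → D, F we have {C}⁺ = {C, D, F}; {C} is not a superkey, so BCNF fails.
C → D, F has non-prime {D, F} on the right and a non-superkey on the left, so 3NF fails.
No proper subset of a key has a non-prime attribute in its closure, so there is no partial dependency; 2NF holds.

2NF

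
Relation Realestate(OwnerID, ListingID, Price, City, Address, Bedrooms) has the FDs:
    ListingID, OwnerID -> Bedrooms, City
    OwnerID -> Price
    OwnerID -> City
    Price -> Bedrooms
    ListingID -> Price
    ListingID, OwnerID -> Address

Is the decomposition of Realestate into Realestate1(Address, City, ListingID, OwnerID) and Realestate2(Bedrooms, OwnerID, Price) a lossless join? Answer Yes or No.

The shared attributes are {OwnerID} and {OwnerID}⁺ = {Bedrooms, City, OwnerID, Price}.
Realestate2 is contained in that closure, so Realestate1 ∩ Realestate2 -> Realestate2 holds and the join is lossless.

Yes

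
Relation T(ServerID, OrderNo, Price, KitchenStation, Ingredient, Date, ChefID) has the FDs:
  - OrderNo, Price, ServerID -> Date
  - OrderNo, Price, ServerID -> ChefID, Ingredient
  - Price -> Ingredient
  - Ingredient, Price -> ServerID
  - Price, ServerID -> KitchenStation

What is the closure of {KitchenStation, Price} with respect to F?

{Ingredient, KitchenStation, Price, ServerID}

Start with {KitchenStation, Price}.
Price -> Ingredient applies; add {Ingredient} → now {Ingredient, KitchenStation, Price}.
Ingredient, Price -> ServerID applies; add {ServerID} → now {Ingredient, KitchenStation, Price, ServerID}.
No further FD applies.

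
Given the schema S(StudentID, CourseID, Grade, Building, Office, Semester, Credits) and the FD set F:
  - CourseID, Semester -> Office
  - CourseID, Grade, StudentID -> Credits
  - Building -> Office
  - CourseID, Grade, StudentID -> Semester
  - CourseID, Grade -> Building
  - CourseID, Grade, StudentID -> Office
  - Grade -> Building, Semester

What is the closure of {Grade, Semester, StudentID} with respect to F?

{Building, Grade, Office, Semester, StudentID}

Start with {Grade, Semester, StudentID}.
Grade -> Building, Semester applies; add {Building} → now {Building, Grade, Semester, StudentID}.
Building -> Office applies; add {Office} → now {Building, Grade, Office, Semester, StudentID}.
No further FD applies.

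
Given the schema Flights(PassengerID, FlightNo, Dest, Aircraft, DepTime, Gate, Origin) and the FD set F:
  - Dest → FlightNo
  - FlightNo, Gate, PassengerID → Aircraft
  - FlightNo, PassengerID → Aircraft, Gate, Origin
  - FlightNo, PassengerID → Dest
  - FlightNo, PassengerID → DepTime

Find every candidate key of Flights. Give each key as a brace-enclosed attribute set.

{Dest, PassengerID}, {FlightNo, PassengerID}

{PassengerID} never appears on the right of any FD, so every key must include it.
{Dest, PassengerID} is a candidate key since {Dest, PassengerID}⁺ = {Aircraft, DepTime, Dest, FlightNo, Gate, Origin, PassengerID} covers every attribute.
{FlightNo, PassengerID} is a candidate key since {FlightNo, PassengerID}⁺ = {Aircraft, DepTime, Dest, FlightNo, Gate, Origin, PassengerID} covers every attribute.
No proper subset of any of these is a key, and no other minimal superkey exists.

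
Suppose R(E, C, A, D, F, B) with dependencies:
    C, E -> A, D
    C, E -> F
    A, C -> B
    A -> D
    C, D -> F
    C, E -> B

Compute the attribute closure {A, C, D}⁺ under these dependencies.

Start with {A, C, D}.
A, C -> B applies; add {B} → now {A, B, C, D}.
C, D -> F applies; add {F} → now {A, B, C, D, F}.
No further FD applies.

{A, B, C, D, F}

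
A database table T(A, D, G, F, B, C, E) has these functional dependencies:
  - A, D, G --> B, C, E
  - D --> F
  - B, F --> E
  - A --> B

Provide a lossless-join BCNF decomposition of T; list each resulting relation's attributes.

Candidate key of the original relation: {A, D, G}.
{A, B, C, D, E, F, G}: {D} determines {D, F} here but is not a superkey — split on D --> F, giving {D, F} and {A, B, C, D, E, G}.
{D, F} has no BCNF violation.
{A, B, C, D, E, G}: {A} determines {A, B} here but is not a superkey — split on A --> B, giving {A, B} and {A, C, D, E, G}.
{A, B} has no BCNF violation.
{A, C, D, E, G}: {A, D} determines {A, D, E} here but is not a superkey — split on A, D --> E, giving {A, D, E} and {A, C, D, G}.
{A, D, E} has no BCNF violation.
{A, C, D, G} has no BCNF violation.

{A, B}; {A, C, D, G}; {A, D, E}; {D, F}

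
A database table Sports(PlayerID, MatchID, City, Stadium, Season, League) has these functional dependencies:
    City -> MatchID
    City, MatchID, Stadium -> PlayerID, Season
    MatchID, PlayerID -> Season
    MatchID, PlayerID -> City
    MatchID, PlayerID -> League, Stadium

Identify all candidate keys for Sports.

{City, PlayerID} is a candidate key since {City, PlayerID}⁺ = {City, League, MatchID, PlayerID, Season, Stadium} covers every attribute.
{City, Stadium} is a candidate key since {City, Stadium}⁺ = {City, League, MatchID, PlayerID, Season, Stadium} covers every attribute.
{MatchID, PlayerID} is a candidate key since {MatchID, PlayerID}⁺ = {City, League, MatchID, PlayerID, Season, Stadium} covers every attribute.
These are minimal and exhaustive — every other superkey contains one of them.

{City, PlayerID}, {City, Stadium}, {MatchID, PlayerID}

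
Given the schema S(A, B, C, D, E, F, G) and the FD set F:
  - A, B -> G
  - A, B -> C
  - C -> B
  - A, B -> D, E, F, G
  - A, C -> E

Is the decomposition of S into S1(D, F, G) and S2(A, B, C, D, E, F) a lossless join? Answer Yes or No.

Common attributes: {D, F}; their closure is {D, F}.
S1 ⊄ {D, F} and S2 ⊄ {D, F}, so the split is lossy.

No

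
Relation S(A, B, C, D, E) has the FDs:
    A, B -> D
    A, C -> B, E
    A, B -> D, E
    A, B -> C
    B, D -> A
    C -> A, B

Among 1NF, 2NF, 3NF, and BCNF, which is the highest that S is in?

BCNF

Candidate keys: {A, B}, {B, D}, {C}. Prime attributes: {A, B, C, D}.
Each dependency's left side is a superkey — BCNF holds.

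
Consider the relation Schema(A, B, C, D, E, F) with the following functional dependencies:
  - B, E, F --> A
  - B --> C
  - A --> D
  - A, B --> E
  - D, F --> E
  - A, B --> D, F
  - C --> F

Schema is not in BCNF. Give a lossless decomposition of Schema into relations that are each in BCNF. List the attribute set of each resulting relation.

{A, B, E}; {A, D}; {B, C}; {C, F}

Candidate keys of the original relation: {A, B}, {B, D}, {B, E}.
{A, B, C, D, E, F}: {B} determines {B, C, F} here but is not a superkey — split on B --> C, F, giving {B, C, F} and {A, B, D, E}.
{B, C, F}: {C} determines {C, F} here but is not a superkey — split on C --> F, giving {C, F} and {B, C}.
{C, F} is in BCNF.
{B, C} is in BCNF.
{A, B, D, E}: {A} determines {A, D} here but is not a superkey — split on A --> D, giving {A, D} and {A, B, E}.
{A, D} is in BCNF.
{A, B, E} is in BCNF.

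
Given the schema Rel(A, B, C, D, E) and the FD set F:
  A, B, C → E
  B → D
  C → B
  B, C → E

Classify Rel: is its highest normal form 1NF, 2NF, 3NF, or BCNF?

Candidate key: {A, C}. Prime attributes: {A, C}.
B → D: {B}⁺ = {B, D}, which is not all of the attributes, so the left side is not a superkey — BCNF is violated.
B → D has non-prime {D} on the right and a non-superkey on the left, so 3NF fails.
Since {C} ⊂ {A, C} and {C}⁺ ⊇ {B, D, E} with {B, D, E} non-prime, there is a partial dependency; 2NF fails.

1NF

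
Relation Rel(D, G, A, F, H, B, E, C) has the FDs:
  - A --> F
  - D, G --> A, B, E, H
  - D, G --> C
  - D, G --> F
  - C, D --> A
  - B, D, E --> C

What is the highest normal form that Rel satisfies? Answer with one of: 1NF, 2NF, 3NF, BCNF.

2NF

Candidate key: {D, G}. Prime attributes: {D, G}.
For A --> F we have {A}⁺ = {A, F}; {A} is not a superkey, so BCNF fails.
Because {F} is non-prime and the left side of A --> F is not a superkey, the relation is not in 3NF.
Checking every proper subset of each key, none determines a non-prime attribute — 2NF is satisfied.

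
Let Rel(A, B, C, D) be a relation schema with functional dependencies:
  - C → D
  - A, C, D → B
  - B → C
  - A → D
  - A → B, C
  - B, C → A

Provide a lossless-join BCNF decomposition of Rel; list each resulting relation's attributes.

{A, B, C}; {C, D}

Candidate keys of the original relation: {A}, {B}.
{A, B, C, D}: {C} determines {C, D} here but is not a superkey — split on C → D, giving {C, D} and {A, B, C}.
{C, D}: every determinant is a superkey — BCNF.
{A, B, C}: every determinant is a superkey — BCNF.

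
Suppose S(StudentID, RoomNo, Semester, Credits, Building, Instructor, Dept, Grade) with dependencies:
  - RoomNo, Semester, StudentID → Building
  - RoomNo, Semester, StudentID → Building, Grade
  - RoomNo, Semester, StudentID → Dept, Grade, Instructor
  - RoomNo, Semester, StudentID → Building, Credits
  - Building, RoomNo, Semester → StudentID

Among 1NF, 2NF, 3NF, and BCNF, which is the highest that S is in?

BCNF

Candidate keys: {Building, RoomNo, Semester}, {RoomNo, Semester, StudentID}. Prime attributes: {Building, RoomNo, Semester, StudentID}.
Each dependency's left side is a superkey — BCNF holds.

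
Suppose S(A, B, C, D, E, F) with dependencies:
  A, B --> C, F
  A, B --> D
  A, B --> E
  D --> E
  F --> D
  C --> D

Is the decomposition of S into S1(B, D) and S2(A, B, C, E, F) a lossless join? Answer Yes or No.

No

S1 ∩ S2 = {B}; its closure under F is {B}.
Neither S1 nor S2 is contained in that closure, so the decomposition is lossy.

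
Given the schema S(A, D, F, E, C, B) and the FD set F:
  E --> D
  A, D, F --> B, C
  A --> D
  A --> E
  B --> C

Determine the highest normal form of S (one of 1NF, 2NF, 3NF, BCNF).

Candidate key: {A, F}. Prime attributes: {A, F}.
E --> D breaks BCNF: {E}⁺ = {D, E}, so {E} is not a superkey.
E --> D determines the non-prime attribute {D} from a non-superkey — 3NF is violated.
{A} is a proper subset of the key {A, F}, and {A}⁺ contains the non-prime attributes {D, E} — a partial dependency, so 2NF is violated.

1NF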